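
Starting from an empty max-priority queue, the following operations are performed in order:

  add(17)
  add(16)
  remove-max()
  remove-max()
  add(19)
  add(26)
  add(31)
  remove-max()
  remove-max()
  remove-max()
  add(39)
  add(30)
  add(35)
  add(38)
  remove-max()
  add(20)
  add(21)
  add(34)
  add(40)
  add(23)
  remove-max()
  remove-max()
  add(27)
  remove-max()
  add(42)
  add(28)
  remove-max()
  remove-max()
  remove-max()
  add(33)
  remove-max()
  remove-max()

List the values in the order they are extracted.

[17, 16, 31, 26, 19, 39, 40, 38, 35, 42, 34, 30, 33, 28]

insert 17 → {17}
insert 16 → {17, 16}
remove-max → 17; now {16}
remove-max → 16; now {}
insert 19 → {19}
insert 26 → {26, 19}
insert 31 → {31, 26, 19}
remove-max → 31; now {26, 19}
remove-max → 26; now {19}
remove-max → 19; now {}
insert 39 → {39}
insert 30 → {39, 30}
insert 35 → {39, 35, 30}
insert 38 → {39, 38, 35, 30}
remove-max → 39; now {38, 35, 30}
insert 20 → {38, 35, 30, 20}
insert 21 → {38, 35, 30, 21, 20}
insert 34 → {38, 35, 34, 30, 21, 20}
insert 40 → {40, 38, 35, 34, 30, 21, 20}
insert 23 → {40, 38, 35, 34, 30, 23, 21, 20}
remove-max → 40; now {38, 35, 34, 30, 23, 21, 20}
remove-max → 38; now {35, 34, 30, 23, 21, 20}
insert 27 → {35, 34, 30, 27, 23, 21, 20}
remove-max → 35; now {34, 30, 27, 23, 21, 20}
insert 42 → {42, 34, 30, 27, 23, 21, 20}
insert 28 → {42, 34, 30, 28, 27, 23, 21, 20}
remove-max → 42; now {34, 30, 28, 27, 23, 21, 20}
remove-max → 34; now {30, 28, 27, 23, 21, 20}
remove-max → 30; now {28, 27, 23, 21, 20}
insert 33 → {33, 28, 27, 23, 21, 20}
remove-max → 33; now {28, 27, 23, 21, 20}
remove-max → 28; now {27, 23, 21, 20}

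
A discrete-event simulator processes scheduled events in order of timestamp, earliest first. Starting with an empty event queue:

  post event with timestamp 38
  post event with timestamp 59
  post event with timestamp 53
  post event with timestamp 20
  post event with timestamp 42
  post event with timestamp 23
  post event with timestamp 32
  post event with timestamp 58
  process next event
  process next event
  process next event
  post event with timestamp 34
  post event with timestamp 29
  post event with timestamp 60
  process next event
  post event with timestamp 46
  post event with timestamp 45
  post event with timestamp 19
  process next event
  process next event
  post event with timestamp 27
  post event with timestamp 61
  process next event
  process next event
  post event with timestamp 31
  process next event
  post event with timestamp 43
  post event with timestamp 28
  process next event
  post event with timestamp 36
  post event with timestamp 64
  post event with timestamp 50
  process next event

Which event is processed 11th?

insert 38 → {38}
insert 59 → {38, 59}
insert 53 → {38, 53, 59}
insert 20 → {20, 38, 53, 59}
insert 42 → {20, 38, 42, 53, 59}
insert 23 → {20, 23, 38, 42, 53, 59}
insert 32 → {20, 23, 32, 38, 42, 53, 59}
insert 58 → {20, 23, 32, 38, 42, 53, 58, 59}
process next event → 20; now {23, 32, 38, 42, 53, 58, 59}
process next event → 23; now {32, 38, 42, 53, 58, 59}
process next event → 32; now {38, 42, 53, 58, 59}
insert 34 → {34, 38, 42, 53, 58, 59}
insert 29 → {29, 34, 38, 42, 53, 58, 59}
insert 60 → {29, 34, 38, 42, 53, 58, 59, 60}
process next event → 29; now {34, 38, 42, 53, 58, 59, 60}
insert 46 → {34, 38, 42, 46, 53, 58, 59, 60}
insert 45 → {34, 38, 42, 45, 46, 53, 58, 59, 60}
insert 19 → {19, 34, 38, 42, 45, 46, 53, 58, 59, 60}
process next event → 19; now {34, 38, 42, 45, 46, 53, 58, 59, 60}
process next event → 34; now {38, 42, 45, 46, 53, 58, 59, 60}
insert 27 → {27, 38, 42, 45, 46, 53, 58, 59, 60}
insert 61 → {27, 38, 42, 45, 46, 53, 58, 59, 60, 61}
process next event → 27; now {38, 42, 45, 46, 53, 58, 59, 60, 61}
process next event → 38; now {42, 45, 46, 53, 58, 59, 60, 61}
insert 31 → {31, 42, 45, 46, 53, 58, 59, 60, 61}
process next event → 31; now {42, 45, 46, 53, 58, 59, 60, 61}
insert 43 → {42, 43, 45, 46, 53, 58, 59, 60, 61}
insert 28 → {28, 42, 43, 45, 46, 53, 58, 59, 60, 61}
process next event → 28; now {42, 43, 45, 46, 53, 58, 59, 60, 61}
insert 36 → {36, 42, 43, 45, 46, 53, 58, 59, 60, 61}
insert 64 → {36, 42, 43, 45, 46, 53, 58, 59, 60, 61, 64}
insert 50 → {36, 42, 43, 45, 46, 50, 53, 58, 59, 60, 61, 64}
process next event → 36; now {42, 43, 45, 46, 50, 53, 58, 59, 60, 61, 64}

36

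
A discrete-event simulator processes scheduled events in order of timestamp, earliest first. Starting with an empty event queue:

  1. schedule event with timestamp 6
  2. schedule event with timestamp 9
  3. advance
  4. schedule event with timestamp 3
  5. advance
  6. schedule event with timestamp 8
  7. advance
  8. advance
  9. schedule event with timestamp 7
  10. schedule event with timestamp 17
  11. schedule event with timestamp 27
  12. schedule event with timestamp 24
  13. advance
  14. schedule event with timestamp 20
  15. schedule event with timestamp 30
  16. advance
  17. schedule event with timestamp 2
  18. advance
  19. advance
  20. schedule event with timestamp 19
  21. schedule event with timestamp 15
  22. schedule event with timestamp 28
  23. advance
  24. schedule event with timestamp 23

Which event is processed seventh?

insert 6 → {6}
insert 9 → {6, 9}
advance → 6; now {9}
insert 3 → {3, 9}
advance → 3; now {9}
insert 8 → {8, 9}
advance → 8; now {9}
advance → 9; now {}
insert 7 → {7}
insert 17 → {7, 17}
insert 27 → {7, 17, 27}
insert 24 → {7, 17, 24, 27}
advance → 7; now {17, 24, 27}
insert 20 → {17, 20, 24, 27}
insert 30 → {17, 20, 24, 27, 30}
advance → 17; now {20, 24, 27, 30}
insert 2 → {2, 20, 24, 27, 30}
advance → 2; now {20, 24, 27, 30}
advance → 20; now {24, 27, 30}
insert 19 → {19, 24, 27, 30}
insert 15 → {15, 19, 24, 27, 30}
insert 28 → {15, 19, 24, 27, 28, 30}
advance → 15; now {19, 24, 27, 28, 30}
insert 23 → {19, 23, 24, 27, 28, 30}

2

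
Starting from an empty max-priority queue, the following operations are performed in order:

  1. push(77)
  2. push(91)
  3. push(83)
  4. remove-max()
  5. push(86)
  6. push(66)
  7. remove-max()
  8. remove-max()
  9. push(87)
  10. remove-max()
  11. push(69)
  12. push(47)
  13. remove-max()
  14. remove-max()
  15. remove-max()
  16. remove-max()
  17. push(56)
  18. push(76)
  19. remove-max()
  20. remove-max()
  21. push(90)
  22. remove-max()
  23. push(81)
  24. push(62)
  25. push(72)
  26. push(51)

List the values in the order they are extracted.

insert 77 → {77}
insert 91 → {91, 77}
insert 83 → {91, 83, 77}
remove-max → 91; now {83, 77}
insert 86 → {86, 83, 77}
insert 66 → {86, 83, 77, 66}
remove-max → 86; now {83, 77, 66}
remove-max → 83; now {77, 66}
insert 87 → {87, 77, 66}
remove-max → 87; now {77, 66}
insert 69 → {77, 69, 66}
insert 47 → {77, 69, 66, 47}
remove-max → 77; now {69, 66, 47}
remove-max → 69; now {66, 47}
remove-max → 66; now {47}
remove-max → 47; now {}
insert 56 → {56}
insert 76 → {76, 56}
remove-max → 76; now {56}
remove-max → 56; now {}
insert 90 → {90}
remove-max → 90; now {}
insert 81 → {81}
insert 62 → {81, 62}
insert 72 → {81, 72, 62}
insert 51 → {81, 72, 62, 51}

91, 86, 83, 87, 77, 69, 66, 47, 76, 56, 90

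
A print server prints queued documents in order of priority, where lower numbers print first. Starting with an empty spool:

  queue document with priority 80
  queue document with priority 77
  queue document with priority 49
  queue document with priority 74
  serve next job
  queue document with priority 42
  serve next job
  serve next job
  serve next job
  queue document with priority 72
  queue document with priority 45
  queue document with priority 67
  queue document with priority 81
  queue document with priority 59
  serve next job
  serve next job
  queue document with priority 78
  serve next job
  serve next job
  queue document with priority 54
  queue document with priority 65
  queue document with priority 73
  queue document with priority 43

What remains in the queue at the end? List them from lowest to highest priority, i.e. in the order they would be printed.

43, 54, 65, 73, 78, 80, 81

insert 80 → {80}
insert 77 → {77, 80}
insert 49 → {49, 77, 80}
insert 74 → {49, 74, 77, 80}
serve next job → 49; now {74, 77, 80}
insert 42 → {42, 74, 77, 80}
serve next job → 42; now {74, 77, 80}
serve next job → 74; now {77, 80}
serve next job → 77; now {80}
insert 72 → {72, 80}
insert 45 → {45, 72, 80}
insert 67 → {45, 67, 72, 80}
insert 81 → {45, 67, 72, 80, 81}
insert 59 → {45, 59, 67, 72, 80, 81}
serve next job → 45; now {59, 67, 72, 80, 81}
serve next job → 59; now {67, 72, 80, 81}
insert 78 → {67, 72, 78, 80, 81}
serve next job → 67; now {72, 78, 80, 81}
serve next job → 72; now {78, 80, 81}
insert 54 → {54, 78, 80, 81}
insert 65 → {54, 65, 78, 80, 81}
insert 73 → {54, 65, 73, 78, 80, 81}
insert 43 → {43, 54, 65, 73, 78, 80, 81}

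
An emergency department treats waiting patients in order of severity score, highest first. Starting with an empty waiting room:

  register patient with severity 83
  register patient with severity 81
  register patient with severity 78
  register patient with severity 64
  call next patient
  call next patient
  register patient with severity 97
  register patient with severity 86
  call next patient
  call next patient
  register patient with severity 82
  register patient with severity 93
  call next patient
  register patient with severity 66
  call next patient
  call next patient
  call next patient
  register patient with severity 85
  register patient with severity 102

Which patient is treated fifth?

93

insert 83 → {83}
insert 81 → {83, 81}
insert 78 → {83, 81, 78}
insert 64 → {83, 81, 78, 64}
call next patient → 83; now {81, 78, 64}
call next patient → 81; now {78, 64}
insert 97 → {97, 78, 64}
insert 86 → {97, 86, 78, 64}
call next patient → 97; now {86, 78, 64}
call next patient → 86; now {78, 64}
insert 82 → {82, 78, 64}
insert 93 → {93, 82, 78, 64}
call next patient → 93; now {82, 78, 64}
insert 66 → {82, 78, 66, 64}
call next patient → 82; now {78, 66, 64}
call next patient → 78; now {66, 64}
call next patient → 66; now {64}
insert 85 → {85, 64}
insert 102 → {102, 85, 64}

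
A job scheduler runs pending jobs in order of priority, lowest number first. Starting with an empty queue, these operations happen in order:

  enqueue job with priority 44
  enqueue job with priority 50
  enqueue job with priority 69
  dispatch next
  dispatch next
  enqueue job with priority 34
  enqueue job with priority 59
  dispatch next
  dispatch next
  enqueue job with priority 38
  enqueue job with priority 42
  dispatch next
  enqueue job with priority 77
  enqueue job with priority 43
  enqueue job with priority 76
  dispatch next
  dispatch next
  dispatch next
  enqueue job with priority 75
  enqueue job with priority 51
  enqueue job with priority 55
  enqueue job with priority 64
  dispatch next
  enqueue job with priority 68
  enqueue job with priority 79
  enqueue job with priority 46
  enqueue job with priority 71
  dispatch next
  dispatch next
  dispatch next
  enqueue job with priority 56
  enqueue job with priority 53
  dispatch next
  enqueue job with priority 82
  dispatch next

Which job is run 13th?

53

insert 44 → {44}
insert 50 → {44, 50}
insert 69 → {44, 50, 69}
dispatch next → 44; now {50, 69}
dispatch next → 50; now {69}
insert 34 → {34, 69}
insert 59 → {34, 59, 69}
dispatch next → 34; now {59, 69}
dispatch next → 59; now {69}
insert 38 → {38, 69}
insert 42 → {38, 42, 69}
dispatch next → 38; now {42, 69}
insert 77 → {42, 69, 77}
insert 43 → {42, 43, 69, 77}
insert 76 → {42, 43, 69, 76, 77}
dispatch next → 42; now {43, 69, 76, 77}
dispatch next → 43; now {69, 76, 77}
dispatch next → 69; now {76, 77}
insert 75 → {75, 76, 77}
insert 51 → {51, 75, 76, 77}
insert 55 → {51, 55, 75, 76, 77}
insert 64 → {51, 55, 64, 75, 76, 77}
dispatch next → 51; now {55, 64, 75, 76, 77}
insert 68 → {55, 64, 68, 75, 76, 77}
insert 79 → {55, 64, 68, 75, 76, 77, 79}
insert 46 → {46, 55, 64, 68, 75, 76, 77, 79}
insert 71 → {46, 55, 64, 68, 71, 75, 76, 77, 79}
dispatch next → 46; now {55, 64, 68, 71, 75, 76, 77, 79}
dispatch next → 55; now {64, 68, 71, 75, 76, 77, 79}
dispatch next → 64; now {68, 71, 75, 76, 77, 79}
insert 56 → {56, 68, 71, 75, 76, 77, 79}
insert 53 → {53, 56, 68, 71, 75, 76, 77, 79}
dispatch next → 53; now {56, 68, 71, 75, 76, 77, 79}
insert 82 → {56, 68, 71, 75, 76, 77, 79, 82}
dispatch next → 56; now {68, 71, 75, 76, 77, 79, 82}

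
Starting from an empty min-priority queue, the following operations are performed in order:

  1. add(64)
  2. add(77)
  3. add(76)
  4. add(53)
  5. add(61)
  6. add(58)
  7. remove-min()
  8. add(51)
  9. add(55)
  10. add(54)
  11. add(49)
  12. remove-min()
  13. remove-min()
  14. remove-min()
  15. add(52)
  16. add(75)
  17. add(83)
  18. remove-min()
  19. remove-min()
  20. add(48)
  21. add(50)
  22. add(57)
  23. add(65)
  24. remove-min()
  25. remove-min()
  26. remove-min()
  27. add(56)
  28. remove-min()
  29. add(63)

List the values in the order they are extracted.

insert 64 → {64}
insert 77 → {64, 77}
insert 76 → {64, 76, 77}
insert 53 → {53, 64, 76, 77}
insert 61 → {53, 61, 64, 76, 77}
insert 58 → {53, 58, 61, 64, 76, 77}
remove-min → 53; now {58, 61, 64, 76, 77}
insert 51 → {51, 58, 61, 64, 76, 77}
insert 55 → {51, 55, 58, 61, 64, 76, 77}
insert 54 → {51, 54, 55, 58, 61, 64, 76, 77}
insert 49 → {49, 51, 54, 55, 58, 61, 64, 76, 77}
remove-min → 49; now {51, 54, 55, 58, 61, 64, 76, 77}
remove-min → 51; now {54, 55, 58, 61, 64, 76, 77}
remove-min → 54; now {55, 58, 61, 64, 76, 77}
insert 52 → {52, 55, 58, 61, 64, 76, 77}
insert 75 → {52, 55, 58, 61, 64, 75, 76, 77}
insert 83 → {52, 55, 58, 61, 64, 75, 76, 77, 83}
remove-min → 52; now {55, 58, 61, 64, 75, 76, 77, 83}
remove-min → 55; now {58, 61, 64, 75, 76, 77, 83}
insert 48 → {48, 58, 61, 64, 75, 76, 77, 83}
insert 50 → {48, 50, 58, 61, 64, 75, 76, 77, 83}
insert 57 → {48, 50, 57, 58, 61, 64, 75, 76, 77, 83}
insert 65 → {48, 50, 57, 58, 61, 64, 65, 75, 76, 77, 83}
remove-min → 48; now {50, 57, 58, 61, 64, 65, 75, 76, 77, 83}
remove-min → 50; now {57, 58, 61, 64, 65, 75, 76, 77, 83}
remove-min → 57; now {58, 61, 64, 65, 75, 76, 77, 83}
insert 56 → {56, 58, 61, 64, 65, 75, 76, 77, 83}
remove-min → 56; now {58, 61, 64, 65, 75, 76, 77, 83}
insert 63 → {58, 61, 63, 64, 65, 75, 76, 77, 83}

53, 49, 51, 54, 52, 55, 48, 50, 57, 56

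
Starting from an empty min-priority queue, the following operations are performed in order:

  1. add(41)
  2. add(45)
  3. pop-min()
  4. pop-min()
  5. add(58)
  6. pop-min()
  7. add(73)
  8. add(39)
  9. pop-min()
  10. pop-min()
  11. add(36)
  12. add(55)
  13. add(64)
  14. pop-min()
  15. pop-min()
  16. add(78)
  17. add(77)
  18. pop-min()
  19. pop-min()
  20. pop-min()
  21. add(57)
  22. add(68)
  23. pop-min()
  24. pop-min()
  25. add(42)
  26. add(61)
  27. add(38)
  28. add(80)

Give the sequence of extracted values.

insert 41 → {41}
insert 45 → {41, 45}
pop-min → 41; now {45}
pop-min → 45; now {}
insert 58 → {58}
pop-min → 58; now {}
insert 73 → {73}
insert 39 → {39, 73}
pop-min → 39; now {73}
pop-min → 73; now {}
insert 36 → {36}
insert 55 → {36, 55}
insert 64 → {36, 55, 64}
pop-min → 36; now {55, 64}
pop-min → 55; now {64}
insert 78 → {64, 78}
insert 77 → {64, 77, 78}
pop-min → 64; now {77, 78}
pop-min → 77; now {78}
pop-min → 78; now {}
insert 57 → {57}
insert 68 → {57, 68}
pop-min → 57; now {68}
pop-min → 68; now {}
insert 42 → {42}
insert 61 → {42, 61}
insert 38 → {38, 42, 61}
insert 80 → {38, 42, 61, 80}

[41, 45, 58, 39, 73, 36, 55, 64, 77, 78, 57, 68]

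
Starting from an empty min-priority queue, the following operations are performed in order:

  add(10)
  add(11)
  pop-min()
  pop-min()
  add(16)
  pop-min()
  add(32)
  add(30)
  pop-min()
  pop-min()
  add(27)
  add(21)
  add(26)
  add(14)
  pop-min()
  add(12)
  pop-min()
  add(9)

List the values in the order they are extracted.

insert 10 → {10}
insert 11 → {10, 11}
pop-min → 10; now {11}
pop-min → 11; now {}
insert 16 → {16}
pop-min → 16; now {}
insert 32 → {32}
insert 30 → {30, 32}
pop-min → 30; now {32}
pop-min → 32; now {}
insert 27 → {27}
insert 21 → {21, 27}
insert 26 → {21, 26, 27}
insert 14 → {14, 21, 26, 27}
pop-min → 14; now {21, 26, 27}
insert 12 → {12, 21, 26, 27}
pop-min → 12; now {21, 26, 27}
insert 9 → {9, 21, 26, 27}

[10, 11, 16, 30, 32, 14, 12]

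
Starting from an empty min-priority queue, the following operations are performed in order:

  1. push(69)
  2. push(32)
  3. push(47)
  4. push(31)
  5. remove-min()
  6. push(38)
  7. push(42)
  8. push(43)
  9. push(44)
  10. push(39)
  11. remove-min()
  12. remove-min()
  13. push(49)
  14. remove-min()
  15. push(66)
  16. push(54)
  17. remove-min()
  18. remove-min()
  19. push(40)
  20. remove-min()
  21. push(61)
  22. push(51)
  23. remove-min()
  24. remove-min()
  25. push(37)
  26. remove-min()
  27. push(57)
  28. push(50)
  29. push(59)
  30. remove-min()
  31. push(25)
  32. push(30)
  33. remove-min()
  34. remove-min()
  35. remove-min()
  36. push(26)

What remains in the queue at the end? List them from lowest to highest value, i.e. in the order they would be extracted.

26, 51, 54, 57, 59, 61, 66, 69

insert 69 → {69}
insert 32 → {32, 69}
insert 47 → {32, 47, 69}
insert 31 → {31, 32, 47, 69}
remove-min → 31; now {32, 47, 69}
insert 38 → {32, 38, 47, 69}
insert 42 → {32, 38, 42, 47, 69}
insert 43 → {32, 38, 42, 43, 47, 69}
insert 44 → {32, 38, 42, 43, 44, 47, 69}
insert 39 → {32, 38, 39, 42, 43, 44, 47, 69}
remove-min → 32; now {38, 39, 42, 43, 44, 47, 69}
remove-min → 38; now {39, 42, 43, 44, 47, 69}
insert 49 → {39, 42, 43, 44, 47, 49, 69}
remove-min → 39; now {42, 43, 44, 47, 49, 69}
insert 66 → {42, 43, 44, 47, 49, 66, 69}
insert 54 → {42, 43, 44, 47, 49, 54, 66, 69}
remove-min → 42; now {43, 44, 47, 49, 54, 66, 69}
remove-min → 43; now {44, 47, 49, 54, 66, 69}
insert 40 → {40, 44, 47, 49, 54, 66, 69}
remove-min → 40; now {44, 47, 49, 54, 66, 69}
insert 61 → {44, 47, 49, 54, 61, 66, 69}
insert 51 → {44, 47, 49, 51, 54, 61, 66, 69}
remove-min → 44; now {47, 49, 51, 54, 61, 66, 69}
remove-min → 47; now {49, 51, 54, 61, 66, 69}
insert 37 → {37, 49, 51, 54, 61, 66, 69}
remove-min → 37; now {49, 51, 54, 61, 66, 69}
insert 57 → {49, 51, 54, 57, 61, 66, 69}
insert 50 → {49, 50, 51, 54, 57, 61, 66, 69}
insert 59 → {49, 50, 51, 54, 57, 59, 61, 66, 69}
remove-min → 49; now {50, 51, 54, 57, 59, 61, 66, 69}
insert 25 → {25, 50, 51, 54, 57, 59, 61, 66, 69}
insert 30 → {25, 30, 50, 51, 54, 57, 59, 61, 66, 69}
remove-min → 25; now {30, 50, 51, 54, 57, 59, 61, 66, 69}
remove-min → 30; now {50, 51, 54, 57, 59, 61, 66, 69}
remove-min → 50; now {51, 54, 57, 59, 61, 66, 69}
insert 26 → {26, 51, 54, 57, 59, 61, 66, 69}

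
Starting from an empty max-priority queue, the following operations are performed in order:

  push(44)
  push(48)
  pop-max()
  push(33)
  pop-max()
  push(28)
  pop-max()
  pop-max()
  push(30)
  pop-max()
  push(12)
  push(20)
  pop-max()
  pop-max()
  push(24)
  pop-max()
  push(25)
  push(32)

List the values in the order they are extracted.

[48, 44, 33, 28, 30, 20, 12, 24]

insert 44 → {44}
insert 48 → {48, 44}
pop-max → 48; now {44}
insert 33 → {44, 33}
pop-max → 44; now {33}
insert 28 → {33, 28}
pop-max → 33; now {28}
pop-max → 28; now {}
insert 30 → {30}
pop-max → 30; now {}
insert 12 → {12}
insert 20 → {20, 12}
pop-max → 20; now {12}
pop-max → 12; now {}
insert 24 → {24}
pop-max → 24; now {}
insert 25 → {25}
insert 32 → {32, 25}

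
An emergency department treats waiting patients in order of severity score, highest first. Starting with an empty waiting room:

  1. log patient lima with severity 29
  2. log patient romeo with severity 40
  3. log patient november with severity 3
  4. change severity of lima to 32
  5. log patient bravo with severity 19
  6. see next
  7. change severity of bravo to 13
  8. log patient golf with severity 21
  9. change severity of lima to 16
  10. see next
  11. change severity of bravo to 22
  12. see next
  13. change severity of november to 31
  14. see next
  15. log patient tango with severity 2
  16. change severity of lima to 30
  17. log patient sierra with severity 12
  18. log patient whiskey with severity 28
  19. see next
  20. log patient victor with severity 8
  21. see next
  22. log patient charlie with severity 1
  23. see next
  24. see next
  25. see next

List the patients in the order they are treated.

romeo, golf, bravo, november, lima, whiskey, sierra, victor, tango

add lima (severity 29) → {lima:29}
add romeo (severity 40) → {romeo:40, lima:29}
add november (severity 3) → {romeo:40, lima:29, november:3}
update lima to severity 32 → {romeo:40, lima:32, november:3}
add bravo (severity 19) → {romeo:40, lima:32, bravo:19, november:3}
see next → romeo; now {lima:32, bravo:19, november:3}
update bravo to severity 13 → {lima:32, bravo:13, november:3}
add golf (severity 21) → {lima:32, golf:21, bravo:13, november:3}
update lima to severity 16 → {golf:21, lima:16, bravo:13, november:3}
see next → golf; now {lima:16, bravo:13, november:3}
update bravo to severity 22 → {bravo:22, lima:16, november:3}
see next → bravo; now {lima:16, november:3}
update november to severity 31 → {november:31, lima:16}
see next → november; now {lima:16}
add tango (severity 2) → {lima:16, tango:2}
update lima to severity 30 → {lima:30, tango:2}
add sierra (severity 12) → {lima:30, sierra:12, tango:2}
add whiskey (severity 28) → {lima:30, whiskey:28, sierra:12, tango:2}
see next → lima; now {whiskey:28, sierra:12, tango:2}
add victor (severity 8) → {whiskey:28, sierra:12, victor:8, tango:2}
see next → whiskey; now {sierra:12, victor:8, tango:2}
add charlie (severity 1) → {sierra:12, victor:8, tango:2, charlie:1}
see next → sierra; now {victor:8, tango:2, charlie:1}
see next → victor; now {tango:2, charlie:1}
see next → tango; now {charlie:1}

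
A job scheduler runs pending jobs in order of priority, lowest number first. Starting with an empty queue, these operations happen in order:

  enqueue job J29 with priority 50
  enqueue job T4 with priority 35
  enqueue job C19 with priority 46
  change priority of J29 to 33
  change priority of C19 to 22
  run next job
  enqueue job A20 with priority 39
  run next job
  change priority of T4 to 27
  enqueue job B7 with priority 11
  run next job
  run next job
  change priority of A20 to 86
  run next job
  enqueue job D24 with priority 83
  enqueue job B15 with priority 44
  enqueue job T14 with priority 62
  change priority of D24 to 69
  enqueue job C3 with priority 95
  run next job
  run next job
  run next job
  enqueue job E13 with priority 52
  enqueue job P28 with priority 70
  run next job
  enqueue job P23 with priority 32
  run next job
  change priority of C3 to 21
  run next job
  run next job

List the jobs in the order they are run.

C19, J29, B7, T4, A20, B15, T14, D24, E13, P23, C3, P28

add J29 (priority 50) → {J29:50}
add T4 (priority 35) → {T4:35, J29:50}
add C19 (priority 46) → {T4:35, C19:46, J29:50}
update J29 to priority 33 → {J29:33, T4:35, C19:46}
update C19 to priority 22 → {C19:22, J29:33, T4:35}
run next job → C19; now {J29:33, T4:35}
add A20 (priority 39) → {J29:33, T4:35, A20:39}
run next job → J29; now {T4:35, A20:39}
update T4 to priority 27 → {T4:27, A20:39}
add B7 (priority 11) → {B7:11, T4:27, A20:39}
run next job → B7; now {T4:27, A20:39}
run next job → T4; now {A20:39}
update A20 to priority 86 → {A20:86}
run next job → A20; now {}
add D24 (priority 83) → {D24:83}
add B15 (priority 44) → {B15:44, D24:83}
add T14 (priority 62) → {B15:44, T14:62, D24:83}
update D24 to priority 69 → {B15:44, T14:62, D24:69}
add C3 (priority 95) → {B15:44, T14:62, D24:69, C3:95}
run next job → B15; now {T14:62, D24:69, C3:95}
run next job → T14; now {D24:69, C3:95}
run next job → D24; now {C3:95}
add E13 (priority 52) → {E13:52, C3:95}
add P28 (priority 70) → {E13:52, P28:70, C3:95}
run next job → E13; now {P28:70, C3:95}
add P23 (priority 32) → {P23:32, P28:70, C3:95}
run next job → P23; now {P28:70, C3:95}
update C3 to priority 21 → {C3:21, P28:70}
run next job → C3; now {P28:70}
run next job → P28; now {}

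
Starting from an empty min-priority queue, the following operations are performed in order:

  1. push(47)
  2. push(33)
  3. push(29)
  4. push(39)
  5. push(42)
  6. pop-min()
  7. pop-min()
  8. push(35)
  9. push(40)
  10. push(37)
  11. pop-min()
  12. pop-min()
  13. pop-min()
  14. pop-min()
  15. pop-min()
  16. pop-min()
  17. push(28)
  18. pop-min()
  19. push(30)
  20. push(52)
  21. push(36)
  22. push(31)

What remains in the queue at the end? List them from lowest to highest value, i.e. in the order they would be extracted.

insert 47 → {47}
insert 33 → {33, 47}
insert 29 → {29, 33, 47}
insert 39 → {29, 33, 39, 47}
insert 42 → {29, 33, 39, 42, 47}
pop-min → 29; now {33, 39, 42, 47}
pop-min → 33; now {39, 42, 47}
insert 35 → {35, 39, 42, 47}
insert 40 → {35, 39, 40, 42, 47}
insert 37 → {35, 37, 39, 40, 42, 47}
pop-min → 35; now {37, 39, 40, 42, 47}
pop-min → 37; now {39, 40, 42, 47}
pop-min → 39; now {40, 42, 47}
pop-min → 40; now {42, 47}
pop-min → 42; now {47}
pop-min → 47; now {}
insert 28 → {28}
pop-min → 28; now {}
insert 30 → {30}
insert 52 → {30, 52}
insert 36 → {30, 36, 52}
insert 31 → {30, 31, 36, 52}

30, 31, 36, 52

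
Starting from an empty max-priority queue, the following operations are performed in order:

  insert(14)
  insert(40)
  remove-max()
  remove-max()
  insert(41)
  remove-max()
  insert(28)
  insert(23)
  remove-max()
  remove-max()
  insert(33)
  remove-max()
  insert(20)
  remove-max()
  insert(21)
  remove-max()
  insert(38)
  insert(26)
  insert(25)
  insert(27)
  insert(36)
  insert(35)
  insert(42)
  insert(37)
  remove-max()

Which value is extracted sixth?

insert 14 → {14}
insert 40 → {40, 14}
remove-max → 40; now {14}
remove-max → 14; now {}
insert 41 → {41}
remove-max → 41; now {}
insert 28 → {28}
insert 23 → {28, 23}
remove-max → 28; now {23}
remove-max → 23; now {}
insert 33 → {33}
remove-max → 33; now {}
insert 20 → {20}
remove-max → 20; now {}
insert 21 → {21}
remove-max → 21; now {}
insert 38 → {38}
insert 26 → {38, 26}
insert 25 → {38, 26, 25}
insert 27 → {38, 27, 26, 25}
insert 36 → {38, 36, 27, 26, 25}
insert 35 → {38, 36, 35, 27, 26, 25}
insert 42 → {42, 38, 36, 35, 27, 26, 25}
insert 37 → {42, 38, 37, 36, 35, 27, 26, 25}
remove-max → 42; now {38, 37, 36, 35, 27, 26, 25}

33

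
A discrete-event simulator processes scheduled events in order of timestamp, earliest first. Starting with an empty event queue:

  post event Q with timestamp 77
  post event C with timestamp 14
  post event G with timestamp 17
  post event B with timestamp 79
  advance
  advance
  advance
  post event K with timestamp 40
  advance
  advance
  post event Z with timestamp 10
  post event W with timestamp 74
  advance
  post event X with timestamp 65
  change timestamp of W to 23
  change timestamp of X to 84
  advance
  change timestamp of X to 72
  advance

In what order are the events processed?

[C, G, Q, K, B, Z, W, X]

add Q (timestamp 77) → {Q:77}
add C (timestamp 14) → {C:14, Q:77}
add G (timestamp 17) → {C:14, G:17, Q:77}
add B (timestamp 79) → {C:14, G:17, Q:77, B:79}
advance → C; now {G:17, Q:77, B:79}
advance → G; now {Q:77, B:79}
advance → Q; now {B:79}
add K (timestamp 40) → {K:40, B:79}
advance → K; now {B:79}
advance → B; now {}
add Z (timestamp 10) → {Z:10}
add W (timestamp 74) → {Z:10, W:74}
advance → Z; now {W:74}
add X (timestamp 65) → {X:65, W:74}
update W to timestamp 23 → {W:23, X:65}
update X to timestamp 84 → {W:23, X:84}
advance → W; now {X:84}
update X to timestamp 72 → {X:72}
advance → X; now {}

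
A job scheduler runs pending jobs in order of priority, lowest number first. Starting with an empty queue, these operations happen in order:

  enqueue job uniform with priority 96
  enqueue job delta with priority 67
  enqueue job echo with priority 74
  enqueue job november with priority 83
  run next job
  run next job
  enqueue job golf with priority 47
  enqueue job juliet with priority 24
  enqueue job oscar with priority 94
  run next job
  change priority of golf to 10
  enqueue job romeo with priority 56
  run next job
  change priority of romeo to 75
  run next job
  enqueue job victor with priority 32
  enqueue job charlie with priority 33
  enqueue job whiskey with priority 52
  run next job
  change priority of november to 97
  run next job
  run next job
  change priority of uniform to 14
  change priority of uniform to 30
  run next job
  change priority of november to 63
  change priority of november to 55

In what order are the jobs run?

[delta, echo, juliet, golf, romeo, victor, charlie, whiskey, uniform]

add uniform (priority 96) → {uniform:96}
add delta (priority 67) → {delta:67, uniform:96}
add echo (priority 74) → {delta:67, echo:74, uniform:96}
add november (priority 83) → {delta:67, echo:74, november:83, uniform:96}
run next job → delta; now {echo:74, november:83, uniform:96}
run next job → echo; now {november:83, uniform:96}
add golf (priority 47) → {golf:47, november:83, uniform:96}
add juliet (priority 24) → {juliet:24, golf:47, november:83, uniform:96}
add oscar (priority 94) → {juliet:24, golf:47, november:83, oscar:94, uniform:96}
run next job → juliet; now {golf:47, november:83, oscar:94, uniform:96}
update golf to priority 10 → {golf:10, november:83, oscar:94, uniform:96}
add romeo (priority 56) → {golf:10, romeo:56, november:83, oscar:94, uniform:96}
run next job → golf; now {romeo:56, november:83, oscar:94, uniform:96}
update romeo to priority 75 → {romeo:75, november:83, oscar:94, uniform:96}
run next job → romeo; now {november:83, oscar:94, uniform:96}
add victor (priority 32) → {victor:32, november:83, oscar:94, uniform:96}
add charlie (priority 33) → {victor:32, charlie:33, november:83, oscar:94, uniform:96}
add whiskey (priority 52) → {victor:32, charlie:33, whiskey:52, november:83, oscar:94, uniform:96}
run next job → victor; now {charlie:33, whiskey:52, november:83, oscar:94, uniform:96}
update november to priority 97 → {charlie:33, whiskey:52, oscar:94, uniform:96, november:97}
run next job → charlie; now {whiskey:52, oscar:94, uniform:96, november:97}
run next job → whiskey; now {oscar:94, uniform:96, november:97}
update uniform to priority 14 → {uniform:14, oscar:94, november:97}
update uniform to priority 30 → {uniform:30, oscar:94, november:97}
run next job → uniform; now {oscar:94, november:97}
update november to priority 63 → {november:63, oscar:94}
update november to priority 55 → {november:55, oscar:94}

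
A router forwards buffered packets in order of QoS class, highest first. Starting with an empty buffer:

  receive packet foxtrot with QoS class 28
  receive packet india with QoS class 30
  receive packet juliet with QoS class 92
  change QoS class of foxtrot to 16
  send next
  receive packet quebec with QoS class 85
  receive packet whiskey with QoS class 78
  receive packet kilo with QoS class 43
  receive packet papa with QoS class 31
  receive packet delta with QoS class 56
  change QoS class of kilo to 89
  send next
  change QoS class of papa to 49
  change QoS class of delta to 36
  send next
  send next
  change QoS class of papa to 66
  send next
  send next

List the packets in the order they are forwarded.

[juliet, kilo, quebec, whiskey, papa, delta]

add foxtrot (QoS class 28) → {foxtrot:28}
add india (QoS class 30) → {india:30, foxtrot:28}
add juliet (QoS class 92) → {juliet:92, india:30, foxtrot:28}
update foxtrot to QoS class 16 → {juliet:92, india:30, foxtrot:16}
send next → juliet; now {india:30, foxtrot:16}
add quebec (QoS class 85) → {quebec:85, india:30, foxtrot:16}
add whiskey (QoS class 78) → {quebec:85, whiskey:78, india:30, foxtrot:16}
add kilo (QoS class 43) → {quebec:85, whiskey:78, kilo:43, india:30, foxtrot:16}
add papa (QoS class 31) → {quebec:85, whiskey:78, kilo:43, papa:31, india:30, foxtrot:16}
add delta (QoS class 56) → {quebec:85, whiskey:78, delta:56, kilo:43, papa:31, india:30, foxtrot:16}
update kilo to QoS class 89 → {kilo:89, quebec:85, whiskey:78, delta:56, papa:31, india:30, foxtrot:16}
send next → kilo; now {quebec:85, whiskey:78, delta:56, papa:31, india:30, foxtrot:16}
update papa to QoS class 49 → {quebec:85, whiskey:78, delta:56, papa:49, india:30, foxtrot:16}
update delta to QoS class 36 → {quebec:85, whiskey:78, papa:49, delta:36, india:30, foxtrot:16}
send next → quebec; now {whiskey:78, papa:49, delta:36, india:30, foxtrot:16}
send next → whiskey; now {papa:49, delta:36, india:30, foxtrot:16}
update papa to QoS class 66 → {papa:66, delta:36, india:30, foxtrot:16}
send next → papa; now {delta:36, india:30, foxtrot:16}
send next → delta; now {india:30, foxtrot:16}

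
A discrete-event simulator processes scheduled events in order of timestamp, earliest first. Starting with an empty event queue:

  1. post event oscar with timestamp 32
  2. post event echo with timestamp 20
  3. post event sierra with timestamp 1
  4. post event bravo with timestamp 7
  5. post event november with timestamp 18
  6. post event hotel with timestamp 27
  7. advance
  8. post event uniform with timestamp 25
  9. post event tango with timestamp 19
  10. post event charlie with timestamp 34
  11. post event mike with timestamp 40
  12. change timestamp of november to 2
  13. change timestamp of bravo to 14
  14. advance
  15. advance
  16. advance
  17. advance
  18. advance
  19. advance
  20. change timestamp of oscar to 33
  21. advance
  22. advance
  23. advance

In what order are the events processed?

sierra, november, bravo, tango, echo, uniform, hotel, oscar, charlie, mike

add oscar (timestamp 32) → {oscar:32}
add echo (timestamp 20) → {echo:20, oscar:32}
add sierra (timestamp 1) → {sierra:1, echo:20, oscar:32}
add bravo (timestamp 7) → {sierra:1, bravo:7, echo:20, oscar:32}
add november (timestamp 18) → {sierra:1, bravo:7, november:18, echo:20, oscar:32}
add hotel (timestamp 27) → {sierra:1, bravo:7, november:18, echo:20, hotel:27, oscar:32}
advance → sierra; now {bravo:7, november:18, echo:20, hotel:27, oscar:32}
add uniform (timestamp 25) → {bravo:7, november:18, echo:20, uniform:25, hotel:27, oscar:32}
add tango (timestamp 19) → {bravo:7, november:18, tango:19, echo:20, uniform:25, hotel:27, oscar:32}
add charlie (timestamp 34) → {bravo:7, november:18, tango:19, echo:20, uniform:25, hotel:27, oscar:32, charlie:34}
add mike (timestamp 40) → {bravo:7, november:18, tango:19, echo:20, uniform:25, hotel:27, oscar:32, charlie:34, mike:40}
update november to timestamp 2 → {november:2, bravo:7, tango:19, echo:20, uniform:25, hotel:27, oscar:32, charlie:34, mike:40}
update bravo to timestamp 14 → {november:2, bravo:14, tango:19, echo:20, uniform:25, hotel:27, oscar:32, charlie:34, mike:40}
advance → november; now {bravo:14, tango:19, echo:20, uniform:25, hotel:27, oscar:32, charlie:34, mike:40}
advance → bravo; now {tango:19, echo:20, uniform:25, hotel:27, oscar:32, charlie:34, mike:40}
advance → tango; now {echo:20, uniform:25, hotel:27, oscar:32, charlie:34, mike:40}
advance → echo; now {uniform:25, hotel:27, oscar:32, charlie:34, mike:40}
advance → uniform; now {hotel:27, oscar:32, charlie:34, mike:40}
advance → hotel; now {oscar:32, charlie:34, mike:40}
update oscar to timestamp 33 → {oscar:33, charlie:34, mike:40}
advance → oscar; now {charlie:34, mike:40}
advance → charlie; now {mike:40}
advance → mike; now {}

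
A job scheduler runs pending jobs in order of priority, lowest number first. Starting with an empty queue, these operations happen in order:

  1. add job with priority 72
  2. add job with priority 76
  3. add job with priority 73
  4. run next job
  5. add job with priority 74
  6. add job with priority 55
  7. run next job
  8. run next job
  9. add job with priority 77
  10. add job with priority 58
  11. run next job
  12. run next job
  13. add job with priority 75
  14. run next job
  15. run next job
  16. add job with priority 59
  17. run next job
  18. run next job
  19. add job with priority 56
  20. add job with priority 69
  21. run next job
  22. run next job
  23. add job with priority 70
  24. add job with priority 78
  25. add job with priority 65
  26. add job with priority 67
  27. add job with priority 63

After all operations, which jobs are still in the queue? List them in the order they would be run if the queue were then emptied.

63 → 65 → 67 → 70 → 78

insert 72 → {72}
insert 76 → {72, 76}
insert 73 → {72, 73, 76}
run next job → 72; now {73, 76}
insert 74 → {73, 74, 76}
insert 55 → {55, 73, 74, 76}
run next job → 55; now {73, 74, 76}
run next job → 73; now {74, 76}
insert 77 → {74, 76, 77}
insert 58 → {58, 74, 76, 77}
run next job → 58; now {74, 76, 77}
run next job → 74; now {76, 77}
insert 75 → {75, 76, 77}
run next job → 75; now {76, 77}
run next job → 76; now {77}
insert 59 → {59, 77}
run next job → 59; now {77}
run next job → 77; now {}
insert 56 → {56}
insert 69 → {56, 69}
run next job → 56; now {69}
run next job → 69; now {}
insert 70 → {70}
insert 78 → {70, 78}
insert 65 → {65, 70, 78}
insert 67 → {65, 67, 70, 78}
insert 63 → {63, 65, 67, 70, 78}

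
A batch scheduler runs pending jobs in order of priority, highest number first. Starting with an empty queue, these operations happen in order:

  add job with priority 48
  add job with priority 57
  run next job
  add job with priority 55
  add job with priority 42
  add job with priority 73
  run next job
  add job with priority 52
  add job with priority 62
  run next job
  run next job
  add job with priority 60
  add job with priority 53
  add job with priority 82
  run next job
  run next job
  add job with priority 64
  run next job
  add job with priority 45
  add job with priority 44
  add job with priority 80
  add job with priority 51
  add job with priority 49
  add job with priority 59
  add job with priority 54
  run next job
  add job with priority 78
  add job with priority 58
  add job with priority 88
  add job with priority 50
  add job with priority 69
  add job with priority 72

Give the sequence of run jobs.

57 → 73 → 62 → 55 → 82 → 60 → 64 → 80

insert 48 → {48}
insert 57 → {57, 48}
run next job → 57; now {48}
insert 55 → {55, 48}
insert 42 → {55, 48, 42}
insert 73 → {73, 55, 48, 42}
run next job → 73; now {55, 48, 42}
insert 52 → {55, 52, 48, 42}
insert 62 → {62, 55, 52, 48, 42}
run next job → 62; now {55, 52, 48, 42}
run next job → 55; now {52, 48, 42}
insert 60 → {60, 52, 48, 42}
insert 53 → {60, 53, 52, 48, 42}
insert 82 → {82, 60, 53, 52, 48, 42}
run next job → 82; now {60, 53, 52, 48, 42}
run next job → 60; now {53, 52, 48, 42}
insert 64 → {64, 53, 52, 48, 42}
run next job → 64; now {53, 52, 48, 42}
insert 45 → {53, 52, 48, 45, 42}
insert 44 → {53, 52, 48, 45, 44, 42}
insert 80 → {80, 53, 52, 48, 45, 44, 42}
insert 51 → {80, 53, 52, 51, 48, 45, 44, 42}
insert 49 → {80, 53, 52, 51, 49, 48, 45, 44, 42}
insert 59 → {80, 59, 53, 52, 51, 49, 48, 45, 44, 42}
insert 54 → {80, 59, 54, 53, 52, 51, 49, 48, 45, 44, 42}
run next job → 80; now {59, 54, 53, 52, 51, 49, 48, 45, 44, 42}
insert 78 → {78, 59, 54, 53, 52, 51, 49, 48, 45, 44, 42}
insert 58 → {78, 59, 58, 54, 53, 52, 51, 49, 48, 45, 44, 42}
insert 88 → {88, 78, 59, 58, 54, 53, 52, 51, 49, 48, 45, 44, 42}
insert 50 → {88, 78, 59, 58, 54, 53, 52, 51, 50, 49, 48, 45, 44, 42}
insert 69 → {88, 78, 69, 59, 58, 54, 53, 52, 51, 50, 49, 48, 45, 44, 42}
insert 72 → {88, 78, 72, 69, 59, 58, 54, 53, 52, 51, 50, 49, 48, 45, 44, 42}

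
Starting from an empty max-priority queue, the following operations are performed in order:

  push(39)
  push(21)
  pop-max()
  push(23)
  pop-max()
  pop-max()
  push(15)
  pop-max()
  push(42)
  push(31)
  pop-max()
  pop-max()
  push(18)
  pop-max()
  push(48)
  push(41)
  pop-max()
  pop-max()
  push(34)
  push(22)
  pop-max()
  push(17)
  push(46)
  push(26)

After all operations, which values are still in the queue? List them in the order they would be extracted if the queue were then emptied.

[46, 26, 22, 17]

insert 39 → {39}
insert 21 → {39, 21}
pop-max → 39; now {21}
insert 23 → {23, 21}
pop-max → 23; now {21}
pop-max → 21; now {}
insert 15 → {15}
pop-max → 15; now {}
insert 42 → {42}
insert 31 → {42, 31}
pop-max → 42; now {31}
pop-max → 31; now {}
insert 18 → {18}
pop-max → 18; now {}
insert 48 → {48}
insert 41 → {48, 41}
pop-max → 48; now {41}
pop-max → 41; now {}
insert 34 → {34}
insert 22 → {34, 22}
pop-max → 34; now {22}
insert 17 → {22, 17}
insert 46 → {46, 22, 17}
insert 26 → {46, 26, 22, 17}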